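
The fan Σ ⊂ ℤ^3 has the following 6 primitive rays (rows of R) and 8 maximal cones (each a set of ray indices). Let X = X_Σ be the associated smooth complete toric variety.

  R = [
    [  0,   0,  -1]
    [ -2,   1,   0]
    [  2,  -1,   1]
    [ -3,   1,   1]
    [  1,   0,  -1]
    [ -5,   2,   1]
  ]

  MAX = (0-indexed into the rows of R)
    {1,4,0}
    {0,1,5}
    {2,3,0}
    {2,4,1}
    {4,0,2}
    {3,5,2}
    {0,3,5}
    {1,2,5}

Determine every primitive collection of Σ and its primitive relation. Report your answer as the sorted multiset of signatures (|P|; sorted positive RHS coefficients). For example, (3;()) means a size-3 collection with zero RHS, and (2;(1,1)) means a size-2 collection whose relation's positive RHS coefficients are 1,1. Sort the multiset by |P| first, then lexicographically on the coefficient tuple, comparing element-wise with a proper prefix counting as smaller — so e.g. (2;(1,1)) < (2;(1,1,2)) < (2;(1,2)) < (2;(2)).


Σ has 5 primitive collections:

  • {1,3}:  v_{1} + v_{3} = v_{5}  →  sig = (2;(1))
  • {3,4}:  v_{3} + v_{4} = v_{1}  →  sig = (2;(1))
  • {4,5}:  v_{4} + v_{5} = 2·v_{1}  →  sig = (2;(2))
  • {0,1,2}:  v_{0} + v_{1} + v_{2} = 0  →  sig = (3;())
  • {0,2,5}:  v_{0} + v_{2} + v_{5} = v_{3}  →  sig = (3;(1))

Sorted signature multiset PRS(X):
    |P|=2: 3 collections, coeffs (1), (1), (2)
    |P|=3: 2 collections, coeffs (), (1)


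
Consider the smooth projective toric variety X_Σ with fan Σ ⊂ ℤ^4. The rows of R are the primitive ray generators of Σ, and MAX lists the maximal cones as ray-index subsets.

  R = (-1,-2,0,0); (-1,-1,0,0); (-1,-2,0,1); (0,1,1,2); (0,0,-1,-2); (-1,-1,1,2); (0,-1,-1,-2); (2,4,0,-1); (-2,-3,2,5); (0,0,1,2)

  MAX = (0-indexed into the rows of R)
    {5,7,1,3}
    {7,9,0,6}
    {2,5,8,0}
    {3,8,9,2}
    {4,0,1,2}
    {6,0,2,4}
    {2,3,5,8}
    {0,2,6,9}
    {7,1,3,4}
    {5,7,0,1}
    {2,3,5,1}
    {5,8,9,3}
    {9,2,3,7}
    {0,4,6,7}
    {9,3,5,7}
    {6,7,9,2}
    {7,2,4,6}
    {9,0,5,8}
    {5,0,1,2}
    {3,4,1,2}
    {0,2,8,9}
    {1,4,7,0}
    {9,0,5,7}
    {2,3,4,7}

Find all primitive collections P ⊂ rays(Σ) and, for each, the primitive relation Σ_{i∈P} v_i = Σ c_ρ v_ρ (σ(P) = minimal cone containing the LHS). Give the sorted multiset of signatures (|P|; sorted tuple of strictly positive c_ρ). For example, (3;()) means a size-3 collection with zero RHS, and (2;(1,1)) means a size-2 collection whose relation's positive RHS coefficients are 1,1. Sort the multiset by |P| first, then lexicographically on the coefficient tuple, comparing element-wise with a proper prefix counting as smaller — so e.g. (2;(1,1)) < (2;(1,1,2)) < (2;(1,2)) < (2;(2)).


Δ(Σ) — 10 vertices, 15 min non-faces:

  P = {3,6}:  v_{3} + v_{6} = 0  →  sig = (2;())
  P = {4,9}:  v_{4} + v_{9} = 0  →  sig = (2;())
  P = {0,3}:  v_{0} + v_{3} = v_{5}  →  sig = (2;(1))
  P = {1,9}:  v_{1} + v_{9} = v_{5}  →  sig = (2;(1))
  P = {4,5}:  v_{4} + v_{5} = v_{1}  →  sig = (2;(1))
  P = {5,6}:  v_{5} + v_{6} = v_{0}  →  sig = (2;(1))
  P = {1,6}:  v_{1} + v_{6} = v_{0} + v_{4}  →  sig = (2;(1,1))
  P = {4,8}:  v_{4} + v_{8} = v_{2} + v_{5}  →  sig = (2;(1,1))
  P = {7,8}:  v_{7} + v_{8} = v_{3} + v_{9}  →  sig = (2;(1,1))
  P = {6,8}:  v_{6} + v_{8} = v_{0} + v_{2} + v_{9}  →  sig = (2;(1,1,1))
  P = {1,8}:  v_{1} + v_{8} = v_{2} + 2·v_{5}  →  sig = (2;(1,2))
  P = {0,2,7}:  v_{0} + v_{2} + v_{7} = 0  →  sig = (3;())
  P = {2,5,7}:  v_{2} + v_{5} + v_{7} = v_{3}  →  sig = (3;(1))
  P = {2,5,9}:  v_{2} + v_{5} + v_{9} = v_{8}  →  sig = (3;(1))
  P = {1,2,7}:  v_{1} + v_{2} + v_{7} = v_{3} + v_{4}  →  sig = (3;(1,1))

Signatures (|P|; sorted positive RHS coefficients), sorted:
    (2;())
    (2;())
    (2;(1))
    (2;(1))
    (2;(1))
    (2;(1))
    (2;(1,1))
    (2;(1,1))
    (2;(1,1))
    (2;(1,1,1))
    (2;(1,2))
    (3;())
    (3;(1))
    (3;(1))
    (3;(1,1))


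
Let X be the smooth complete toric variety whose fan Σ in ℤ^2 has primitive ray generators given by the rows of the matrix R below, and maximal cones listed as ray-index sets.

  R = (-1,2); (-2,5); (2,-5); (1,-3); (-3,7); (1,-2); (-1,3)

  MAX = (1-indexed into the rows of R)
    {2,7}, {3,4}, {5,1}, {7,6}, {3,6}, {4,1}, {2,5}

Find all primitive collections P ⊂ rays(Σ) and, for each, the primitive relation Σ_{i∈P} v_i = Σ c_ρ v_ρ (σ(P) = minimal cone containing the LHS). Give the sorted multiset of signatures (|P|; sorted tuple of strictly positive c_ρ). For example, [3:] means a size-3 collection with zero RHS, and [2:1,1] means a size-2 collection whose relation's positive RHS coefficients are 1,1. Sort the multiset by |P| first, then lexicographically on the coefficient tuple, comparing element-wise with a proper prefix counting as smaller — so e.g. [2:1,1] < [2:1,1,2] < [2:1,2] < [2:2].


The 14 primitive collections of Σ (r=7, n=2):

  P={1,6}:  v_{1} + v_{6} = 0  ⇒ sig = [2:]
  P={2,3}:  v_{2} + v_{3} = 0  ⇒ sig = [2:]
  P={4,7}:  v_{4} + v_{7} = 0  ⇒ sig = [2:]
  P={1,2}:  v_{1} + v_{2} = v_{5}  ⇒ sig = [2:1]
  P={1,3}:  v_{1} + v_{3} = v_{4}  ⇒ sig = [2:1]
  P={1,7}:  v_{1} + v_{7} = v_{2}  ⇒ sig = [2:1]
  P={2,4}:  v_{2} + v_{4} = v_{1}  ⇒ sig = [2:1]
  P={2,6}:  v_{2} + v_{6} = v_{7}  ⇒ sig = [2:1]
  P={3,5}:  v_{3} + v_{5} = v_{1}  ⇒ sig = [2:1]
  P={3,7}:  v_{3} + v_{7} = v_{6}  ⇒ sig = [2:1]
  P={4,6}:  v_{4} + v_{6} = v_{3}  ⇒ sig = [2:1]
  P={5,6}:  v_{5} + v_{6} = v_{2}  ⇒ sig = [2:1]
  P={4,5}:  v_{4} + v_{5} = 2·v_{1}  ⇒ sig = [2:2]
  P={5,7}:  v_{5} + v_{7} = 2·v_{2}  ⇒ sig = [2:2]

Hence PRS(X_Σ) =
{ [2:] ×3,  [2:1] ×9,  [2:2] ×2 }


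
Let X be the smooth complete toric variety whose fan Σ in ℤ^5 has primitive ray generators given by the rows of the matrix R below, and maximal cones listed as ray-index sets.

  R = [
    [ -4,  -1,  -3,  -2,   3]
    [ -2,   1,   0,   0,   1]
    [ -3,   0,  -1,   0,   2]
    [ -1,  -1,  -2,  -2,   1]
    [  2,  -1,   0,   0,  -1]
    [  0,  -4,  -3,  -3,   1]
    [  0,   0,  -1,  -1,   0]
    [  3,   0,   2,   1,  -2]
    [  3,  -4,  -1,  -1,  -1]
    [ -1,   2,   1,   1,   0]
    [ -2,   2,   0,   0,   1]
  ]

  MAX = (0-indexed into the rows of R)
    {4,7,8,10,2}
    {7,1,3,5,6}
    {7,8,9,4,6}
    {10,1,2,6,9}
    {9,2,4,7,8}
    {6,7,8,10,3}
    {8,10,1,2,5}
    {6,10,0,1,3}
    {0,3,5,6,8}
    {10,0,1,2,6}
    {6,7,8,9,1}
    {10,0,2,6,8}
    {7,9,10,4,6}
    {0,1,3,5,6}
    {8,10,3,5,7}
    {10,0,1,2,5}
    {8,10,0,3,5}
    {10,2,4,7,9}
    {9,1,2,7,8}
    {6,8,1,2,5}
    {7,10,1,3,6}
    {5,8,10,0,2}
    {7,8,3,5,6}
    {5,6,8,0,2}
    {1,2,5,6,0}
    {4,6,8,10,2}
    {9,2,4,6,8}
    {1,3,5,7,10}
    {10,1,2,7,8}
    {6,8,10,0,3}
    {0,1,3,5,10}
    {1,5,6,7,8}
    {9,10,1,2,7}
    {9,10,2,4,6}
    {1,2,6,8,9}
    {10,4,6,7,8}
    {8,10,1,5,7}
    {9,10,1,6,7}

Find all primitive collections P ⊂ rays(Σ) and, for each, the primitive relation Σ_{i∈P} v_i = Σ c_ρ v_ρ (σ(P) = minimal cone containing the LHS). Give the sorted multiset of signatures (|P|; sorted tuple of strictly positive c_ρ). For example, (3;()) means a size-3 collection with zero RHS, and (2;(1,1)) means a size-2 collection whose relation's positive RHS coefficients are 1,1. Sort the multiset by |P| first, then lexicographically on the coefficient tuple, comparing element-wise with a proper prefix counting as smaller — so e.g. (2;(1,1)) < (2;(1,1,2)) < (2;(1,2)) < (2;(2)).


|primitive collections| = 16. Relations:

  P={1,4}:  v_{1} + v_{4} = 0  ⟹  sig = (2;())
  P={2,3}:  v_{2} + v_{3} = v_{0}  ⟹  sig = (2;(1))
  P={3,9}:  v_{3} + v_{9} = v_{1} + v_{6}  ⟹  sig = (2;(1,1))
  P={4,5}:  v_{4} + v_{5} = v_{3} + v_{8}  ⟹  sig = (2;(1,1))
  P={0,7}:  v_{0} + v_{7} = v_{1} + v_{8} + v_{10}  ⟹  sig = (2;(1,1,1))
  P={0,9}:  v_{0} + v_{9} = v_{1} + v_{2} + v_{6}  ⟹  sig = (2;(1,1,1))
  P={3,4}:  v_{3} + v_{4} = v_{6} + v_{8} + v_{10}  ⟹  sig = (2;(1,1,1))
  P={0,4}:  v_{0} + v_{4} = v_{2} + v_{6} + v_{8} + v_{10}  ⟹  sig = (2;(1,1,1,1))
  P={5,9}:  v_{5} + v_{9} = 2·v_{1} + v_{6} + v_{8}  ⟹  sig = (2;(1,1,2))
  P={2,6,7}:  v_{2} + v_{6} + v_{7} = 0  ⟹  sig = (3;())
  P={8,9,10}:  v_{8} + v_{9} + v_{10} = 0  ⟹  sig = (3;())
  P={1,3,8}:  v_{1} + v_{3} + v_{8} = v_{5}  ⟹  sig = (3;(1))
  P={0,1,8}:  v_{0} + v_{1} + v_{8} = v_{2} + v_{5}  ⟹  sig = (3;(1,1))
  P={2,5,7}:  v_{2} + v_{5} + v_{7} = 2·v_{1} + 2·v_{8} + v_{10}  ⟹  sig = (3;(1,2,2))
  P={5,6,10}:  v_{5} + v_{6} + v_{10} = 2·v_{3}  ⟹  sig = (3;(2))
  P={1,6,8,10}:  v_{1} + v_{6} + v_{8} + v_{10} = v_{3}  ⟹  sig = (4;(1))

Signatures (|P|; sorted positive RHS coefficients), sorted:
    (2;())
    (2;(1))
    (2;(1,1))
    (2;(1,1))
    (2;(1,1,1))
    (2;(1,1,1))
    (2;(1,1,1))
    (2;(1,1,1,1))
    (2;(1,1,2))
    (3;())
    (3;())
    (3;(1))
    (3;(1,1))
    (3;(1,2,2))
    (3;(2))
    (4;(1))


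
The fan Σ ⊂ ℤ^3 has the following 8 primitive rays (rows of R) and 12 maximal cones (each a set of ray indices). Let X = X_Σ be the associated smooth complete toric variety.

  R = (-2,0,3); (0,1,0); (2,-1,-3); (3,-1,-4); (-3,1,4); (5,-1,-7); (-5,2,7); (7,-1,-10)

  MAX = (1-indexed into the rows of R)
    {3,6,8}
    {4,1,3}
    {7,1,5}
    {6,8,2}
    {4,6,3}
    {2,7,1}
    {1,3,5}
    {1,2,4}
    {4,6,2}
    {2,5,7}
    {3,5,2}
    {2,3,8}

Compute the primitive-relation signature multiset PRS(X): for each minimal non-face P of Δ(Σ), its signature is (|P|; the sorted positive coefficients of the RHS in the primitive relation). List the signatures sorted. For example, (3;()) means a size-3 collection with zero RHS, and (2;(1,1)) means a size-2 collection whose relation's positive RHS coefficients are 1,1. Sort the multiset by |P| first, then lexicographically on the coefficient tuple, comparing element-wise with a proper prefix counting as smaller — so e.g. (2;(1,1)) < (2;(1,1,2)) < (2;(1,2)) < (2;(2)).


The 14 primitive collections of Σ (r=8, n=3):

  • {4,5}:  v_{4} + v_{5} = 0  so sig = (2;())
  • {1,6}:  v_{1} + v_{6} = v_{4}  so sig = (2;(1))
  • {1,8}:  v_{1} + v_{8} = v_{6}  so sig = (2;(1))
  • {3,7}:  v_{3} + v_{7} = v_{5}  so sig = (2;(1))
  • {6,7}:  v_{6} + v_{7} = v_{2}  so sig = (2;(1))
  • {4,7}:  v_{4} + v_{7} = v_{1} + v_{2}  so sig = (2;(1,1))
  • {5,6}:  v_{5} + v_{6} = v_{2} + v_{3}  so sig = (2;(1,1))
  • {7,8}:  v_{7} + v_{8} = 2·v_{2} + v_{3}  so sig = (2;(1,2))
  • {4,8}:  v_{4} + v_{8} = 2·v_{6}  so sig = (2;(2))
  • {5,8}:  v_{5} + v_{8} = 2·v_{2} + 2·v_{3}  so sig = (2;(2,2))
  • {1,2,3}:  v_{1} + v_{2} + v_{3} = 0  so sig = (3;())
  • {1,2,5}:  v_{1} + v_{2} + v_{5} = v_{7}  so sig = (3;(1))
  • {2,3,4}:  v_{2} + v_{3} + v_{4} = v_{6}  so sig = (3;(1))
  • {2,3,6}:  v_{2} + v_{3} + v_{6} = v_{8}  so sig = (3;(1))

Signatures (|P|; sorted positive RHS coefficients), sorted:
    (2;())
    (2;(1))
    (2;(1))
    (2;(1))
    (2;(1))
    (2;(1,1))
    (2;(1,1))
    (2;(1,2))
    (2;(2))
    (2;(2,2))
    (3;())
    (3;(1))
    (3;(1))
    (3;(1))


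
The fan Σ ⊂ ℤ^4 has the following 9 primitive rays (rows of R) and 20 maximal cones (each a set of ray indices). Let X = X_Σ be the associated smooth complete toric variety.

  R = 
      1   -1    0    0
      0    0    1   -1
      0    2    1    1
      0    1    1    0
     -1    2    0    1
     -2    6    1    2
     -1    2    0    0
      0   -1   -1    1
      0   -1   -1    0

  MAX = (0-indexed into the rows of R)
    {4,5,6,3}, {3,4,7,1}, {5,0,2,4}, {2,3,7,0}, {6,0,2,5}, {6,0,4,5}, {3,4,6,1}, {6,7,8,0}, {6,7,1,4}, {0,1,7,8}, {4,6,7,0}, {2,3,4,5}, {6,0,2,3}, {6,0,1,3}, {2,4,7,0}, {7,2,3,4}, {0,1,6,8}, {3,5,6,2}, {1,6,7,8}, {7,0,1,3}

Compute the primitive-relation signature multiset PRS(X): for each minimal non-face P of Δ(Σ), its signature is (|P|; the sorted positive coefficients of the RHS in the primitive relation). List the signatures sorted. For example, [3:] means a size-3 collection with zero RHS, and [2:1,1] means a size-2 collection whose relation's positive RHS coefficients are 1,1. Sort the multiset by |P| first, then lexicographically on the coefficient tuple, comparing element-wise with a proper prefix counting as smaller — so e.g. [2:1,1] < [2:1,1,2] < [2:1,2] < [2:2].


Σ has 14 primitive collections:

  {3,8}:  v_{3} + v_{8} = 0 ; sig = [2:]
  {2,8}:  v_{2} + v_{8} = v_{0} + v_{4} ; sig = [2:1,1]
  {4,8}:  v_{4} + v_{8} = v_{6} + v_{7} ; sig = [2:1,1]
  {1,5}:  v_{1} + v_{5} = 2·v_{3} + v_{4} + v_{6} ; sig = [2:1,1,2]
  {5,8}:  v_{5} + v_{8} = v_{0} + 2·v_{4} + v_{6} ; sig = [2:1,1,2]
  {5,7}:  v_{5} + v_{7} = v_{0} + 3·v_{4} ; sig = [2:1,3]
  {1,2}:  v_{1} + v_{2} = 2·v_{3} ; sig = [2:2]
  {0,1,4}:  v_{0} + v_{1} + v_{4} = v_{3} ; sig = [3:1]
  {0,3,4}:  v_{0} + v_{3} + v_{4} = v_{2} ; sig = [3:1]
  {2,4,6}:  v_{2} + v_{4} + v_{6} = v_{5} ; sig = [3:1]
  {3,6,7}:  v_{3} + v_{6} + v_{7} = v_{4} ; sig = [3:1]
  {0,3,5}:  v_{0} + v_{3} + v_{5} = 2·v_{2} + v_{6} ; sig = [3:1,2]
  {2,6,7}:  v_{2} + v_{6} + v_{7} = v_{0} + 2·v_{4} ; sig = [3:1,2]
  {0,1,6,7}:  v_{0} + v_{1} + v_{6} + v_{7} = 0 ; sig = [4:]

so the primitive-relation signature multiset is
[[2:], [2:1,1], [2:1,1], [2:1,1,2], [2:1,1,2], [2:1,3], [2:2], [3:1], [3:1], [3:1], [3:1], [3:1,2], [3:1,2], [4:]]


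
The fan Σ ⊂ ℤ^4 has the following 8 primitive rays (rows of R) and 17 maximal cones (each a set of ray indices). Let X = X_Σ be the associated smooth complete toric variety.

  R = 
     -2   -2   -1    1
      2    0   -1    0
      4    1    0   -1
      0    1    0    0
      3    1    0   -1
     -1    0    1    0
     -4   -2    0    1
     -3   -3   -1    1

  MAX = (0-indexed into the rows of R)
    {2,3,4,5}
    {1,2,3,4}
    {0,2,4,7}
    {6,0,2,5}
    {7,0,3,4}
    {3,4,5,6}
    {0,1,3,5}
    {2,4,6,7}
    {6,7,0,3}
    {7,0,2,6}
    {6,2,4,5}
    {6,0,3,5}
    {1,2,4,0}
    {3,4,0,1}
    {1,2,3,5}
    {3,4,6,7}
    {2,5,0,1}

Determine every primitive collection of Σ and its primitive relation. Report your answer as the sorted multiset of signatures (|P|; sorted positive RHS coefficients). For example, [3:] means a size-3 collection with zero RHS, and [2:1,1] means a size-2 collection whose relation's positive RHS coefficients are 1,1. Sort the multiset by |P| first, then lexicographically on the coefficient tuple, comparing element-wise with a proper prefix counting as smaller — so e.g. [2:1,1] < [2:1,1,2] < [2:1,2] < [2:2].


9 minimal non-faces of Δ(Σ) (on 8 rays):

  {1,6}:  v_{1} + v_{6} = v_{0}  →  sig = [2:1]
  {1,7}:  v_{1} + v_{7} = 2·v_{0} + v_{4}  →  sig = [2:1,2]
  {5,7}:  v_{5} + v_{7} = v_{2} + 2·v_{6}  →  sig = [2:1,2]
  {2,3,6}:  v_{2} + v_{3} + v_{6} = 0  →  sig = [3:]
  {0,2,3}:  v_{0} + v_{2} + v_{3} = v_{1}  →  sig = [3:1]
  {0,4,6}:  v_{0} + v_{4} + v_{6} = v_{7}  →  sig = [3:1]
  {1,4,5}:  v_{1} + v_{4} + v_{5} = v_{2}  →  sig = [3:1]
  {0,4,5}:  v_{0} + v_{4} + v_{5} = v_{2} + v_{6}  →  sig = [3:1,1]
  {2,3,7}:  v_{2} + v_{3} + v_{7} = v_{0} + v_{4}  →  sig = [3:1,1]

Sorted signature multiset PRS(X):
    [2:1]
    [2:1,2]
    [2:1,2]
    [3:]
    [3:1]
    [3:1]
    [3:1]
    [3:1,1]
    [3:1,1]


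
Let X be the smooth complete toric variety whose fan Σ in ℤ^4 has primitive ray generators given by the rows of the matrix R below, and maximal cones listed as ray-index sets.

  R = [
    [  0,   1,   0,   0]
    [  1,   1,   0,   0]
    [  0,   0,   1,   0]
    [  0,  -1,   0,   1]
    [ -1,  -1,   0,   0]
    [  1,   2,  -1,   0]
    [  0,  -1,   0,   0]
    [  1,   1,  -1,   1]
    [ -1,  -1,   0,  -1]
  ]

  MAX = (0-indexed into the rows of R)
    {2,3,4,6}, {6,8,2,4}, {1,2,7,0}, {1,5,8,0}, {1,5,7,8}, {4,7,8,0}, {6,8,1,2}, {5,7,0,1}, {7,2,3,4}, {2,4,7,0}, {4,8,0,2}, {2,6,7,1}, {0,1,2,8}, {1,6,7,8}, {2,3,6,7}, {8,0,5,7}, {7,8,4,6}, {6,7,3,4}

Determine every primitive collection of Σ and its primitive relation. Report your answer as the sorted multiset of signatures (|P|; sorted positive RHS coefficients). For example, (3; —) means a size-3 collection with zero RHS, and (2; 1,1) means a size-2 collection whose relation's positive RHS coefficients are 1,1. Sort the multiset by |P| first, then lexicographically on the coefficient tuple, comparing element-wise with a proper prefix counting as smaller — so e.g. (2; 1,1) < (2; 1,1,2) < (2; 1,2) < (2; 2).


Δ(Σ) — 9 vertices, 12 min non-faces:

  P={0,6}:  v_{0} + v_{6} = 0  ⇒ sig = (2; —)
  P={1,4}:  v_{1} + v_{4} = 0  ⇒ sig = (2; —)
  P={3,5}:  v_{3} + v_{5} = v_{7}  ⇒ sig = (2; 1)
  P={2,5}:  v_{2} + v_{5} = v_{0} + v_{1}  ⇒ sig = (2; 1,1)
  P={3,8}:  v_{3} + v_{8} = v_{4} + v_{6}  ⇒ sig = (2; 1,1)
  P={0,3}:  v_{0} + v_{3} = v_{2} + v_{4} + v_{7}  ⇒ sig = (2; 1,1,1)
  P={1,3}:  v_{1} + v_{3} = v_{2} + v_{6} + v_{7}  ⇒ sig = (2; 1,1,1)
  P={4,5}:  v_{4} + v_{5} = v_{0} + v_{7} + v_{8}  ⇒ sig = (2; 1,1,1)
  P={5,6}:  v_{5} + v_{6} = v_{1} + v_{7} + v_{8}  ⇒ sig = (2; 1,1,1)
  P={2,7,8}:  v_{2} + v_{7} + v_{8} = 0  ⇒ sig = (3; —)
  P={0,1,7,8}:  v_{0} + v_{1} + v_{7} + v_{8} = v_{5}  ⇒ sig = (4; 1)
  P={2,4,6,7}:  v_{2} + v_{4} + v_{6} + v_{7} = v_{3}  ⇒ sig = (4; 1)

Hence PRS(X_Σ) =
[(2; —), (2; —), (2; 1), (2; 1,1), (2; 1,1), (2; 1,1,1), (2; 1,1,1), (2; 1,1,1), (2; 1,1,1), (3; —), (4; 1), (4; 1)]


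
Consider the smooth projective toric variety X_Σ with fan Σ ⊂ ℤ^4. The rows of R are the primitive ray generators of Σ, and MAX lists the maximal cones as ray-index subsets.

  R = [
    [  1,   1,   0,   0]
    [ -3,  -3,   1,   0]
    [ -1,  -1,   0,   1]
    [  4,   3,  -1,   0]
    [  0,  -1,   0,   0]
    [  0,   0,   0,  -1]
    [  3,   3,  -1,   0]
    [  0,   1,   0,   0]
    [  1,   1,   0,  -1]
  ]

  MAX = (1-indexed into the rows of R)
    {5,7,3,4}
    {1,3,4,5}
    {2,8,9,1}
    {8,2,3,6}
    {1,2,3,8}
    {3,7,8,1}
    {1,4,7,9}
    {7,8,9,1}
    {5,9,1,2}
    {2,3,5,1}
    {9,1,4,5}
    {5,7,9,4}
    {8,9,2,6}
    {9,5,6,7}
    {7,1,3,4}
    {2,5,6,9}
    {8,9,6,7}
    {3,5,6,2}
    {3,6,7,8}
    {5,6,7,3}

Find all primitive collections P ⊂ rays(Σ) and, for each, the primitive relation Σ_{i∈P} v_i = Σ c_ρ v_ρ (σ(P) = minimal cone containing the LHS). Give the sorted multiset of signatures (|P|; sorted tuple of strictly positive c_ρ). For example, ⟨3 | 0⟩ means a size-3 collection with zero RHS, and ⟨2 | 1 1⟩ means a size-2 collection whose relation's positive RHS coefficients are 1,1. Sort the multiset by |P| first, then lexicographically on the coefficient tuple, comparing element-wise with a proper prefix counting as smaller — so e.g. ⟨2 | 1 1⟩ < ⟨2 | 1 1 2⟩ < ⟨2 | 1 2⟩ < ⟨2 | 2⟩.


8 collections generate NE(X_Σ); each relation:

  {2,7}:  v_{2} + v_{7} = 0  →  sig = ⟨2 | 0⟩
  {3,9}:  v_{3} + v_{9} = 0  →  sig = ⟨2 | 0⟩
  {5,8}:  v_{5} + v_{8} = 0  →  sig = ⟨2 | 0⟩
  {1,6}:  v_{1} + v_{6} = v_{9}  →  sig = ⟨2 | 1⟩
  {2,4}:  v_{2} + v_{4} = v_{1} + v_{5}  →  sig = ⟨2 | 1 1⟩
  {4,8}:  v_{4} + v_{8} = v_{1} + v_{7}  →  sig = ⟨2 | 1 1⟩
  {4,6}:  v_{4} + v_{6} = v_{5} + v_{7} + v_{9}  →  sig = ⟨2 | 1 1 1⟩
  {1,5,7}:  v_{1} + v_{5} + v_{7} = v_{4}  →  sig = ⟨3 | 1⟩

Sorted signature multiset PRS(X):
    |P|=2: 7 collections, coeffs (), (), (), (1), (1,1), (1,1), (1,1,1)
    |P|=3: 1 collection, coeffs (1)


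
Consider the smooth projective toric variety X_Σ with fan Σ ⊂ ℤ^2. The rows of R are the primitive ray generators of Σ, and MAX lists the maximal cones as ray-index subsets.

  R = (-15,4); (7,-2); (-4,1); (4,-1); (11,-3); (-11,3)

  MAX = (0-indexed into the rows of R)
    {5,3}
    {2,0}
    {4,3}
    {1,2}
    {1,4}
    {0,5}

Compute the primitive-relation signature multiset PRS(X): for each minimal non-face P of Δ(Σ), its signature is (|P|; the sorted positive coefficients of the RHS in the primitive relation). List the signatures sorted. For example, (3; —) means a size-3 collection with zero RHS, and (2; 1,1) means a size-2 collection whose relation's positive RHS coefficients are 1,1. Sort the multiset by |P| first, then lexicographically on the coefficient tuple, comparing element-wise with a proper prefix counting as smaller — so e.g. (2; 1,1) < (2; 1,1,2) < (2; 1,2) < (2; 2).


9 minimal non-faces of Δ(Σ) (on 6 rays):

  {2,3}:  v_{2} + v_{3} = 0 — sig = (2; —)
  {4,5}:  v_{4} + v_{5} = 0 — sig = (2; —)
  {0,3}:  v_{0} + v_{3} = v_{5} — sig = (2; 1)
  {0,4}:  v_{0} + v_{4} = v_{2} — sig = (2; 1)
  {1,3}:  v_{1} + v_{3} = v_{4} — sig = (2; 1)
  {1,5}:  v_{1} + v_{5} = v_{2} — sig = (2; 1)
  {2,4}:  v_{2} + v_{4} = v_{1} — sig = (2; 1)
  {2,5}:  v_{2} + v_{5} = v_{0} — sig = (2; 1)
  {0,1}:  v_{0} + v_{1} = 2·v_{2} — sig = (2; 2)

so the primitive-relation signature multiset is
[(2; —), (2; —), (2; 1), (2; 1), (2; 1), (2; 1), (2; 1), (2; 1), (2; 2)]


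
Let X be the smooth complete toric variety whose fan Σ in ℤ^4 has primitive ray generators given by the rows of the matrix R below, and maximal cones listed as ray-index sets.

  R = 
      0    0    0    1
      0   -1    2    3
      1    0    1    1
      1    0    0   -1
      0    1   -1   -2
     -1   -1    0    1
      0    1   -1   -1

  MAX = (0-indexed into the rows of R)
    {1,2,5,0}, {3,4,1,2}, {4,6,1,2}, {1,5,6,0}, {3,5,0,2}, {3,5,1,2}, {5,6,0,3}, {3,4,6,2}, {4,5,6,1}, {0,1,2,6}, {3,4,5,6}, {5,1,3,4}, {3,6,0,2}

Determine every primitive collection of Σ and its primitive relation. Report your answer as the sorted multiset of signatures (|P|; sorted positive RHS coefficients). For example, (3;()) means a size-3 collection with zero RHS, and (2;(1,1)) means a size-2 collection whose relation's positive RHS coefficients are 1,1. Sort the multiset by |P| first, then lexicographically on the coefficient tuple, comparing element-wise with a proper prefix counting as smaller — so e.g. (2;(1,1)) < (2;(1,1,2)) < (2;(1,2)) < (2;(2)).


5 minimal non-faces of Δ(Σ) (on 7 rays):

  {0,4}:  v_{0} + v_{4} = v_{6}  so sig = (2;(1))
  {2,4,5}:  v_{2} + v_{4} + v_{5} = 0  so sig = (3;())
  {1,3,6}:  v_{1} + v_{3} + v_{6} = v_{2}  so sig = (3;(1))
  {2,5,6}:  v_{2} + v_{5} + v_{6} = v_{0}  so sig = (3;(1))
  {0,1,3}:  v_{0} + v_{1} + v_{3} = 2·v_{2} + v_{5}  so sig = (3;(1,2))

Signatures (|P|; sorted positive RHS coefficients), sorted:
    (2;(1))
    (3;())
    (3;(1))
    (3;(1))
    (3;(1,2))


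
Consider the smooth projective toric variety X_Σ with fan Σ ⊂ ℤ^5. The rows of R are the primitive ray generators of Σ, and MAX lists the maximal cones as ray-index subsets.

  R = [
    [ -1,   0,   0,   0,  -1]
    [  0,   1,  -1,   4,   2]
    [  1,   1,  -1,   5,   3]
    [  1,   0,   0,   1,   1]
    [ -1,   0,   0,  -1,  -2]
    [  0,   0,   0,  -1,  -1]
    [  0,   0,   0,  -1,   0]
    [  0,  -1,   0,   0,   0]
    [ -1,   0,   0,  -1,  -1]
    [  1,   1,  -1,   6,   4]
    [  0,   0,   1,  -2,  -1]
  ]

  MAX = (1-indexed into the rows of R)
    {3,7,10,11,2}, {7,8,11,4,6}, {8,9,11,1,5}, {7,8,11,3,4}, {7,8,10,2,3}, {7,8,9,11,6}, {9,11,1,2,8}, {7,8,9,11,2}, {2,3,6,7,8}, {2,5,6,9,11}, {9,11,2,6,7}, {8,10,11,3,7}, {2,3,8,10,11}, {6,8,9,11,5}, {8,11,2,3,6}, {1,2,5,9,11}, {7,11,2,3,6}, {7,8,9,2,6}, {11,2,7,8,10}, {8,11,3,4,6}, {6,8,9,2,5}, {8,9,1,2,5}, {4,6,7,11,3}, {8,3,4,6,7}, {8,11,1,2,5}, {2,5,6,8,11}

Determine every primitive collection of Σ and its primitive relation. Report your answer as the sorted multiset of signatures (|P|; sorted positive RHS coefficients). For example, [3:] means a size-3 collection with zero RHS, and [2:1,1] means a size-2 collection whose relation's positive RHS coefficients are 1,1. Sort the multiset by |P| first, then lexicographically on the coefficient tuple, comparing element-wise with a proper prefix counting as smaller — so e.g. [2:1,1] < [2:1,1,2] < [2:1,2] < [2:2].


Σ has 20 primitive collections:

  P = {4,9}:  v_{4} + v_{9} = 0 — sig = [2:]
  P = {1,6}:  v_{1} + v_{6} = v_{5} — sig = [2:1]
  P = {1,7}:  v_{1} + v_{7} = v_{9} — sig = [2:1]
  P = {2,4}:  v_{2} + v_{4} = v_{3} — sig = [2:1]
  P = {3,9}:  v_{3} + v_{9} = v_{2} — sig = [2:1]
  P = {6,10}:  v_{6} + v_{10} = v_{3} — sig = [2:1]
  P = {5,7}:  v_{5} + v_{7} = v_{6} + v_{9} — sig = [2:1,1]
  P = {1,4}:  v_{1} + v_{4} = v_{2} + v_{6} + v_{8} + v_{11} — sig = [2:1,1,1,1]
  P = {1,3}:  v_{1} + v_{3} = 2·v_{2} + v_{6} + v_{8} + v_{11} — sig = [2:1,1,1,2]
  P = {4,5}:  v_{4} + v_{5} = v_{2} + 2·v_{6} + v_{8} + v_{11} — sig = [2:1,1,1,2]
  P = {4,10}:  v_{4} + v_{10} = 2·v_{3} + v_{7} + v_{8} + v_{11} — sig = [2:1,1,1,2]
  P = {5,10}:  v_{5} + v_{10} = 2·v_{2} + v_{6} + v_{8} + v_{11} — sig = [2:1,1,1,2]
  P = {9,10}:  v_{9} + v_{10} = 2·v_{2} + v_{7} + v_{8} + v_{11} — sig = [2:1,1,1,2]
  P = {1,10}:  v_{1} + v_{10} = 2·v_{2} + v_{8} + v_{11} — sig = [2:1,1,2]
  P = {3,5}:  v_{3} + v_{5} = 2·v_{2} + 2·v_{6} + v_{8} + v_{11} — sig = [2:1,1,2,2]
  P = {2,6,7,8,11}:  v_{2} + v_{6} + v_{7} + v_{8} + v_{11} = 0 — sig = [5:]
  P = {2,3,7,8,11}:  v_{2} + v_{3} + v_{7} + v_{8} + v_{11} = v_{10} — sig = [5:1]
  P = {2,6,8,9,11}:  v_{2} + v_{6} + v_{8} + v_{9} + v_{11} = v_{1} — sig = [5:1]
  P = {3,6,7,8,11}:  v_{3} + v_{6} + v_{7} + v_{8} + v_{11} = v_{4} — sig = [5:1]
  P = {2,5,8,9,11}:  v_{2} + v_{5} + v_{8} + v_{9} + v_{11} = 2·v_{1} — sig = [5:2]

Sorted signature multiset PRS(X):
    |P|=2: 15 collections, coeffs (), (1), (1), (1), (1), (1), (1,1), (1,1,1,1), (1,1,1,2), (1,1,1,2), (1,1,1,2), (1,1,1,2), (1,1,1,2), (1,1,2), (1,1,2,2)
    |P|=5: 5 collections, coeffs (), (1), (1), (1), (2)


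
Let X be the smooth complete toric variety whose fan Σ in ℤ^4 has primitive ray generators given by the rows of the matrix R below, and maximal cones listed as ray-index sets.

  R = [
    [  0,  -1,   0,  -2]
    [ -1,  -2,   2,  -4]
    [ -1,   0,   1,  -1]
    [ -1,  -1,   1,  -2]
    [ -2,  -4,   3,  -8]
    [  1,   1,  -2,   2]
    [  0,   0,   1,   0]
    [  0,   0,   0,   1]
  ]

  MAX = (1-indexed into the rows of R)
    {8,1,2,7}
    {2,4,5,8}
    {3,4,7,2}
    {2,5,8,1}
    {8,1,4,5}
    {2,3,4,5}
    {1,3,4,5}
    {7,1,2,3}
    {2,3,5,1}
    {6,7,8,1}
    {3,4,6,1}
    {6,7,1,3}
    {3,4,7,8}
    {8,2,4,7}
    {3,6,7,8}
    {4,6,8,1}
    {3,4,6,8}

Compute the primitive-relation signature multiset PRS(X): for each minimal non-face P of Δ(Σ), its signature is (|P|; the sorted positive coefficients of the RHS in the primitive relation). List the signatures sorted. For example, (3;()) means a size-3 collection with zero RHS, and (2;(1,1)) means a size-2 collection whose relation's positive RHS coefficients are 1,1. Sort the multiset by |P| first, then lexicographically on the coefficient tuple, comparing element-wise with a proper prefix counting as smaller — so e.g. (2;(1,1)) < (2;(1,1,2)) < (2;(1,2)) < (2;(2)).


9 collections generate NE(X_Σ); each relation:

  • {2,6}:  v_{2} + v_{6} = v_{1} — sig = (2;(1))
  • {5,6}:  v_{5} + v_{6} = 2·v_{1} + v_{4} — sig = (2;(1,2))
  • {5,7}:  v_{5} + v_{7} = 2·v_{2} — sig = (2;(2))
  • {4,6,7}:  v_{4} + v_{6} + v_{7} = 0 — sig = (3;())
  • {1,2,4}:  v_{1} + v_{2} + v_{4} = v_{5} — sig = (3;(1))
  • {1,3,8}:  v_{1} + v_{3} + v_{8} = v_{4} — sig = (3;(1))
  • {1,4,7}:  v_{1} + v_{4} + v_{7} = v_{2} — sig = (3;(1))
  • {2,3,8}:  v_{2} + v_{3} + v_{8} = 2·v_{4} + v_{7} — sig = (3;(1,2))
  • {3,5,8}:  v_{3} + v_{5} + v_{8} = v_{2} + 2·v_{4} — sig = (3;(1,2))

Sorted signature multiset PRS(X):
    (2;(1))
    (2;(1,2))
    (2;(2))
    (3;())
    (3;(1))
    (3;(1))
    (3;(1))
    (3;(1,2))
    (3;(1,2))


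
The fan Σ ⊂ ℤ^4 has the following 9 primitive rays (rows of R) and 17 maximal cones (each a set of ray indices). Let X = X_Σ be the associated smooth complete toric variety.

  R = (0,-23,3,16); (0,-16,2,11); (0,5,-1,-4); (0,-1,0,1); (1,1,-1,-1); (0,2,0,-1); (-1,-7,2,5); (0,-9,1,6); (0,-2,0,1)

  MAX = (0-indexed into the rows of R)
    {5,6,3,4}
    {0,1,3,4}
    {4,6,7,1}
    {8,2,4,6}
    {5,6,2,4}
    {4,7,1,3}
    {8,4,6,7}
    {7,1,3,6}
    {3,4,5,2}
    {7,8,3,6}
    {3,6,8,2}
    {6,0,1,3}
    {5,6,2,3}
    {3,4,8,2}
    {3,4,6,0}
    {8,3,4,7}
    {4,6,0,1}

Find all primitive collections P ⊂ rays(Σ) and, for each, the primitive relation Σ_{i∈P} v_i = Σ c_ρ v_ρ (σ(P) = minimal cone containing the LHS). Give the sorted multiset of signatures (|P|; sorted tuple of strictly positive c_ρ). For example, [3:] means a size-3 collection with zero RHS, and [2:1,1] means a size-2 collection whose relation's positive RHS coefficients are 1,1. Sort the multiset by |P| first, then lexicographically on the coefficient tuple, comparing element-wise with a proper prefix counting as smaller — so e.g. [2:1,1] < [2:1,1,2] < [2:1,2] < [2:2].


The 14 primitive collections of Σ (r=9, n=4):

  P={5,8}:  v_{5} + v_{8} = 0 — sig = [2:]
  P={0,8}:  v_{0} + v_{8} = v_{1} + v_{7} — sig = [2:1,1]
  P={1,2}:  v_{1} + v_{2} = v_{7} + v_{8} — sig = [2:1,1]
  P={5,7}:  v_{5} + v_{7} = v_{3} + v_{4} + v_{6} — sig = [2:1,1,1]
  P={0,2}:  v_{0} + v_{2} = 2·v_{7} — sig = [2:2]
  P={0,7}:  v_{0} + v_{7} = 2·v_{1} — sig = [2:2]
  P={1,8}:  v_{1} + v_{8} = 2·v_{7} — sig = [2:2]
  P={2,7}:  v_{2} + v_{7} = 2·v_{8} — sig = [2:2]
  P={1,5}:  v_{1} + v_{5} = 2·v_{3} + 2·v_{4} + 2·v_{6} — sig = [2:2,2,2]
  P={0,5}:  v_{0} + v_{5} = 3·v_{3} + 3·v_{4} + 3·v_{6} — sig = [2:3,3,3]
  P={1,3,4,6}:  v_{1} + v_{3} + v_{4} + v_{6} = v_{0} — sig = [4:1]
  P={2,3,4,6}:  v_{2} + v_{3} + v_{4} + v_{6} = v_{8} — sig = [4:1]
  P={3,4,6,7}:  v_{3} + v_{4} + v_{6} + v_{7} = v_{1} — sig = [4:1]
  P={3,4,6,8}:  v_{3} + v_{4} + v_{6} + v_{8} = v_{7} — sig = [4:1]

Sorted signature multiset PRS(X):
{ [2:],  [2:1,1] ×2,  [2:1,1,1],  [2:2] ×4,  [2:2,2,2],  [2:3,3,3],  [4:1] ×4 }


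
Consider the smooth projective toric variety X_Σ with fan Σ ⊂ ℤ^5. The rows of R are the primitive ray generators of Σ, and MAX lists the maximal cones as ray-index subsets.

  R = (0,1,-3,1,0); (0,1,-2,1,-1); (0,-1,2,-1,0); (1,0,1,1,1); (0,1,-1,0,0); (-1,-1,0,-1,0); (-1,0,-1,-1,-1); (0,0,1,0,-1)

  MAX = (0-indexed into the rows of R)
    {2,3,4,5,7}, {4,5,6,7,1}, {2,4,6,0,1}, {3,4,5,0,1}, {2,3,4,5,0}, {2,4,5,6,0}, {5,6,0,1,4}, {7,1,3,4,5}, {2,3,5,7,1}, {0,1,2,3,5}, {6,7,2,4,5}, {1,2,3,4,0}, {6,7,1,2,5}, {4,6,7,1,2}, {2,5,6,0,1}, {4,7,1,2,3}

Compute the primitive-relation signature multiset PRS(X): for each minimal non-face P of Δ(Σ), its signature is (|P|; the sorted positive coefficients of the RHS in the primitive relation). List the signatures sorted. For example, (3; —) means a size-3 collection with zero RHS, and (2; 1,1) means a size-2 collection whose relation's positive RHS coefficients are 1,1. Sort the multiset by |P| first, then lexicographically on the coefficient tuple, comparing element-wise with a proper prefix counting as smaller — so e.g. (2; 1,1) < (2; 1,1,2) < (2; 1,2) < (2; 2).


The 3 primitive collections of Σ (r=8, n=5):

  • {3,6}:  v_{3} + v_{6} = 0 ; sig = (2; —)
  • {0,7}:  v_{0} + v_{7} = v_{1} ; sig = (2; 1)
  • {1,2,4,5}:  v_{1} + v_{2} + v_{4} + v_{5} = v_{6} ; sig = (4; 1)

Sorted signature multiset PRS(X):
{ (2; —),  (2; 1),  (4; 1) }


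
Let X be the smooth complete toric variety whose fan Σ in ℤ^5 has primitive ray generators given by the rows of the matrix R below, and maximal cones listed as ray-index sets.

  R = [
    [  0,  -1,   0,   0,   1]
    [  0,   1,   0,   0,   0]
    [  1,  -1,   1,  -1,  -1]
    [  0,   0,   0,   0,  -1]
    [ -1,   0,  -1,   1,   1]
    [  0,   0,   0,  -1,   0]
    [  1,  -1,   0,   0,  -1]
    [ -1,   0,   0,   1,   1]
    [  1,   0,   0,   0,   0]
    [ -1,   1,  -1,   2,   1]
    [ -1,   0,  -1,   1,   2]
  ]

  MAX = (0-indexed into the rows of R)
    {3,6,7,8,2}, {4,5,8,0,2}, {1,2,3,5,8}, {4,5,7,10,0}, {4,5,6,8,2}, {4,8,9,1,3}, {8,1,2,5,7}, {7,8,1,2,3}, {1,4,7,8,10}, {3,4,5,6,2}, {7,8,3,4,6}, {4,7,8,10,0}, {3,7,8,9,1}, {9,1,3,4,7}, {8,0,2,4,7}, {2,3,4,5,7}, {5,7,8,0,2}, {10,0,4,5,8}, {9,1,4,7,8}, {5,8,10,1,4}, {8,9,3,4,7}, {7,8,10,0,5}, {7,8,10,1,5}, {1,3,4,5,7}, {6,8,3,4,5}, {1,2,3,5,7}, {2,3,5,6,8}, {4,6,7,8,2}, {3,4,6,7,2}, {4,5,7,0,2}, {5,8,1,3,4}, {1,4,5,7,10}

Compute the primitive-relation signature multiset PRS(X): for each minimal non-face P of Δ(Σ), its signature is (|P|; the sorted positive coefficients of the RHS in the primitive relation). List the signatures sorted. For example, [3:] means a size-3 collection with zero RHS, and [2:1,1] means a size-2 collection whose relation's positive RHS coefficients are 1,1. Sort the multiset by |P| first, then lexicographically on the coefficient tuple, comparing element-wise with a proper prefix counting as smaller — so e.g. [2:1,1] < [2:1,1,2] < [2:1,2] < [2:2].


Minimal non-faces — 18 found among 11 rays, 32 max cones:

  {2,10}:  v_{2} + v_{10} = v_{0}  →  sig = [2:1]
  {3,10}:  v_{3} + v_{10} = v_{4}  →  sig = [2:1]
  {0,3}:  v_{0} + v_{3} = v_{2} + v_{4}  →  sig = [2:1,1]
  {1,6}:  v_{1} + v_{6} = v_{3} + v_{8}  →  sig = [2:1,1]
  {5,9}:  v_{5} + v_{9} = v_{1} + v_{4}  →  sig = [2:1,1]
  {0,1}:  v_{0} + v_{1} = v_{5} + v_{7} + v_{8}  →  sig = [2:1,1,1]
  {0,9}:  v_{0} + v_{9} = v_{4} + v_{7} + v_{8}  →  sig = [2:1,1,1]
  {2,9}:  v_{2} + v_{9} = v_{3} + v_{7} + v_{8}  →  sig = [2:1,1,1]
  {9,10}:  v_{9} + v_{10} = v_{1} + 2·v_{4} + v_{7} + v_{8}  →  sig = [2:1,1,1,2]
  {6,10}:  v_{6} + v_{10} = v_{2} + 2·v_{4} + v_{8}  →  sig = [2:1,1,2]
  {6,9}:  v_{6} + v_{9} = 2·v_{3} + v_{4} + v_{7} + 2·v_{8}  →  sig = [2:1,1,2,2]
  {0,6}:  v_{0} + v_{6} = 2·v_{2} + 2·v_{4} + v_{8}  →  sig = [2:1,2,2]
  {1,2,4}:  v_{1} + v_{2} + v_{4} = 0  →  sig = [3:]
  {5,6,7}:  v_{5} + v_{6} + v_{7} = v_{2} + v_{4}  →  sig = [3:1,1]
  {3,5,7,8}:  v_{3} + v_{5} + v_{7} + v_{8} = 0  →  sig = [4:]
  {2,3,4,8}:  v_{2} + v_{3} + v_{4} + v_{8} = v_{6}  →  sig = [4:1]
  {4,5,7,8}:  v_{4} + v_{5} + v_{7} + v_{8} = v_{10}  →  sig = [4:1]
  {1,3,4,7,8}:  v_{1} + v_{3} + v_{4} + v_{7} + v_{8} = v_{9}  →  sig = [5:1]

Hence PRS(X_Σ) =
    [2:1]
    [2:1]
    [2:1,1]
    [2:1,1]
    [2:1,1]
    [2:1,1,1]
    [2:1,1,1]
    [2:1,1,1]
    [2:1,1,1,2]
    [2:1,1,2]
    [2:1,1,2,2]
    [2:1,2,2]
    [3:]
    [3:1,1]
    [4:]
    [4:1]
    [4:1]
    [5:1]


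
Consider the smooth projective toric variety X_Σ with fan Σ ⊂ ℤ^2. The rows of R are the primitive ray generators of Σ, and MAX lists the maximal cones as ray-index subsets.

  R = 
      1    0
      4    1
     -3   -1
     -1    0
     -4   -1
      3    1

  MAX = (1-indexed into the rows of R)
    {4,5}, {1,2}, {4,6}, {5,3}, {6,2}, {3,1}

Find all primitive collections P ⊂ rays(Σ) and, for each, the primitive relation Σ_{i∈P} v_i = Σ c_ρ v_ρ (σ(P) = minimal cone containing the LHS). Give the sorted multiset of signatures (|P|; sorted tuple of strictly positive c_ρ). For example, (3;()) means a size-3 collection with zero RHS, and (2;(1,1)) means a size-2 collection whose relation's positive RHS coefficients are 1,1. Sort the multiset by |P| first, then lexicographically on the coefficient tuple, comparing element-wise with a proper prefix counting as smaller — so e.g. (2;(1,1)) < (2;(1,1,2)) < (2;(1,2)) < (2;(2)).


Δ(Σ) — 6 vertices, 9 min non-faces:

  {1,4}:  v_{1} + v_{4} = 0  →  sig = (2;())
  {2,5}:  v_{2} + v_{5} = 0  →  sig = (2;())
  {3,6}:  v_{3} + v_{6} = 0  →  sig = (2;())
  {1,5}:  v_{1} + v_{5} = v_{3}  →  sig = (2;(1))
  {1,6}:  v_{1} + v_{6} = v_{2}  →  sig = (2;(1))
  {2,3}:  v_{2} + v_{3} = v_{1}  →  sig = (2;(1))
  {2,4}:  v_{2} + v_{4} = v_{6}  →  sig = (2;(1))
  {3,4}:  v_{3} + v_{4} = v_{5}  →  sig = (2;(1))
  {5,6}:  v_{5} + v_{6} = v_{4}  →  sig = (2;(1))

so the primitive-relation signature multiset is
    |P|=2: 9 collections, coeffs (), (), (), (1), (1), (1), (1), (1), (1)


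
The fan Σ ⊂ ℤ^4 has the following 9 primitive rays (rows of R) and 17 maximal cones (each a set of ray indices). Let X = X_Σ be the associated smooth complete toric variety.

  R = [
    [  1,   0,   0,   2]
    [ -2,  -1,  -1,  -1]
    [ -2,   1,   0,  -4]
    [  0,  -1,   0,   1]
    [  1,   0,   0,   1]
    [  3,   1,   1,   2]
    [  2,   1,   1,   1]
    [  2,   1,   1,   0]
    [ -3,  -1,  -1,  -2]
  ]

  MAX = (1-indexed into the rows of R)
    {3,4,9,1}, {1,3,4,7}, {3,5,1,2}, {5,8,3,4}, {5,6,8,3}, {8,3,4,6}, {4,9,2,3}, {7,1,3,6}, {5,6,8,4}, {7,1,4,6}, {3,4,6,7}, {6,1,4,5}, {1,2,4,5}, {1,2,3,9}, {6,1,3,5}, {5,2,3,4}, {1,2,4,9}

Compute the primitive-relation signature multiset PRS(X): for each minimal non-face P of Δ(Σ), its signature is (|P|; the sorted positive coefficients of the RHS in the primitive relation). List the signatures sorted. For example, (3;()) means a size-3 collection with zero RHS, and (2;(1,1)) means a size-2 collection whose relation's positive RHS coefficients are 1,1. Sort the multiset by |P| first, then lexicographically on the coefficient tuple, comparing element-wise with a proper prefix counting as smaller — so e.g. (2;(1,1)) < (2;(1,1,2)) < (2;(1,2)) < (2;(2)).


|primitive collections| = 14. Relations:

  P = {2,7}:  v_{2} + v_{7} = 0  →  sig = (2;())
  P = {6,9}:  v_{6} + v_{9} = 0  →  sig = (2;())
  P = {1,8}:  v_{1} + v_{8} = v_{6}  →  sig = (2;(1))
  P = {2,6}:  v_{2} + v_{6} = v_{5}  →  sig = (2;(1))
  P = {5,7}:  v_{5} + v_{7} = v_{6}  →  sig = (2;(1))
  P = {5,9}:  v_{5} + v_{9} = v_{2}  →  sig = (2;(1))
  P = {7,9}:  v_{7} + v_{9} = v_{1} + v_{3} + v_{4}  →  sig = (2;(1,1,1))
  P = {8,9}:  v_{8} + v_{9} = v_{3} + v_{4} + v_{5}  →  sig = (2;(1,1,1))
  P = {2,8}:  v_{2} + v_{8} = v_{3} + v_{4} + 2·v_{5}  →  sig = (2;(1,1,2))
  P = {7,8}:  v_{7} + v_{8} = v_{3} + v_{4} + 2·v_{6}  →  sig = (2;(1,1,2))
  P = {1,3,4,5}:  v_{1} + v_{3} + v_{4} + v_{5} = 0  →  sig = (4;())
  P = {1,2,3,4}:  v_{1} + v_{2} + v_{3} + v_{4} = v_{9}  →  sig = (4;(1))
  P = {1,3,4,6}:  v_{1} + v_{3} + v_{4} + v_{6} = v_{7}  →  sig = (4;(1))
  P = {3,4,5,6}:  v_{3} + v_{4} + v_{5} + v_{6} = v_{8}  →  sig = (4;(1))

Hence PRS(X_Σ) =
    |P|=2: 10 collections, coeffs (), (), (1), (1), (1), (1), (1,1,1), (1,1,1), (1,1,2), (1,1,2)
    |P|=4: 4 collections, coeffs (), (1), (1), (1)


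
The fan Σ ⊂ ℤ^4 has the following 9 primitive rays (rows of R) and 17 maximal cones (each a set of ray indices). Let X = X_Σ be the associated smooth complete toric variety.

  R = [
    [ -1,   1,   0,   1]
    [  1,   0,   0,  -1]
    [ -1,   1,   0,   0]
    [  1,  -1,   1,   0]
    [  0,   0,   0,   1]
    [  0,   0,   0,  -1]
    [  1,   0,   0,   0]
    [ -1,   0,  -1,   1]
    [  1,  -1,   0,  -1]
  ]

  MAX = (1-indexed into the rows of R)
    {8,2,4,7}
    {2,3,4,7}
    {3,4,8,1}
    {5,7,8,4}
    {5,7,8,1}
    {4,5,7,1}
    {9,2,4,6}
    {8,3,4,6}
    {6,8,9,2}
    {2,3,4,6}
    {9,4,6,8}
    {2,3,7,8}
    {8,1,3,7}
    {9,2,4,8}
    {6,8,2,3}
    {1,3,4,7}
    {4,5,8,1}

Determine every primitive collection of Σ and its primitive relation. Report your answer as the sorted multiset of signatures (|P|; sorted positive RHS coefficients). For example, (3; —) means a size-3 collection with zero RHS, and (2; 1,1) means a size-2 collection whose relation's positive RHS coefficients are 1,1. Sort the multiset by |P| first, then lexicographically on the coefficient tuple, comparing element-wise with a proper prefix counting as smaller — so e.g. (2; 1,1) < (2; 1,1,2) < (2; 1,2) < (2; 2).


14 minimal non-faces of Δ(Σ) (on 9 rays):

  {1,9}:  v_{1} + v_{9} = 0  ⇒ sig = (2; —)
  {5,6}:  v_{5} + v_{6} = 0  ⇒ sig = (2; —)
  {1,6}:  v_{1} + v_{6} = v_{3}  ⇒ sig = (2; 1)
  {2,5}:  v_{2} + v_{5} = v_{7}  ⇒ sig = (2; 1)
  {3,5}:  v_{3} + v_{5} = v_{1}  ⇒ sig = (2; 1)
  {3,9}:  v_{3} + v_{9} = v_{6}  ⇒ sig = (2; 1)
  {6,7}:  v_{6} + v_{7} = v_{2}  ⇒ sig = (2; 1)
  {1,2}:  v_{1} + v_{2} = v_{3} + v_{7}  ⇒ sig = (2; 1,1)
  {5,9}:  v_{5} + v_{9} = v_{2} + v_{4} + v_{8}  ⇒ sig = (2; 1,1,1)
  {7,9}:  v_{7} + v_{9} = 2·v_{2} + v_{4} + v_{8}  ⇒ sig = (2; 1,1,2)
  {2,3,4,8}:  v_{2} + v_{3} + v_{4} + v_{8} = 0  ⇒ sig = (4; —)
  {2,4,6,8}:  v_{2} + v_{4} + v_{6} + v_{8} = v_{9}  ⇒ sig = (4; 1)
  {3,4,7,8}:  v_{3} + v_{4} + v_{7} + v_{8} = v_{5}  ⇒ sig = (4; 1)
  {1,4,7,8}:  v_{1} + v_{4} + v_{7} + v_{8} = 2·v_{5}  ⇒ sig = (4; 2)

Signatures (|P|; sorted positive RHS coefficients), sorted:
{ (2; —) ×2,  (2; 1) ×5,  (2; 1,1),  (2; 1,1,1),  (2; 1,1,2),  (4; —),  (4; 1) ×2,  (4; 2) }


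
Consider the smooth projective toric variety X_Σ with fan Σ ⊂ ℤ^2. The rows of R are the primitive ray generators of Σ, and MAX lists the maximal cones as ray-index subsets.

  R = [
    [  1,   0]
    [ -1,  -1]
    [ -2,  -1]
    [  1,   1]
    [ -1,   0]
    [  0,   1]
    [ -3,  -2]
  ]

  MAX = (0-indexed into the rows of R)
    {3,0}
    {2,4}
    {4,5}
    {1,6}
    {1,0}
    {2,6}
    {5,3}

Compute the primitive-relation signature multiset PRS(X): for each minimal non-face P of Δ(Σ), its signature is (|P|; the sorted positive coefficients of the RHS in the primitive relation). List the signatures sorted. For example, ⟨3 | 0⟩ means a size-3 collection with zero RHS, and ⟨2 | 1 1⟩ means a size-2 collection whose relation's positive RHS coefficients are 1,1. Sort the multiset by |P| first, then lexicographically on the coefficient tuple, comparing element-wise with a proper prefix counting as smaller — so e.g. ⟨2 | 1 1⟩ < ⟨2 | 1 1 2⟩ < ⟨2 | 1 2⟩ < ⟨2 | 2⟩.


14 collections generate NE(X_Σ); each relation:

  {0,4}:  v_{0} + v_{4} = 0  ⟹  sig = ⟨2 | 0⟩
  {1,3}:  v_{1} + v_{3} = 0  ⟹  sig = ⟨2 | 0⟩
  {0,2}:  v_{0} + v_{2} = v_{1}  ⟹  sig = ⟨2 | 1⟩
  {0,5}:  v_{0} + v_{5} = v_{3}  ⟹  sig = ⟨2 | 1⟩
  {1,2}:  v_{1} + v_{2} = v_{6}  ⟹  sig = ⟨2 | 1⟩
  {1,4}:  v_{1} + v_{4} = v_{2}  ⟹  sig = ⟨2 | 1⟩
  {1,5}:  v_{1} + v_{5} = v_{4}  ⟹  sig = ⟨2 | 1⟩
  {2,3}:  v_{2} + v_{3} = v_{4}  ⟹  sig = ⟨2 | 1⟩
  {3,4}:  v_{3} + v_{4} = v_{5}  ⟹  sig = ⟨2 | 1⟩
  {3,6}:  v_{3} + v_{6} = v_{2}  ⟹  sig = ⟨2 | 1⟩
  {5,6}:  v_{5} + v_{6} = v_{2} + v_{4}  ⟹  sig = ⟨2 | 1 1⟩
  {0,6}:  v_{0} + v_{6} = 2·v_{1}  ⟹  sig = ⟨2 | 2⟩
  {2,5}:  v_{2} + v_{5} = 2·v_{4}  ⟹  sig = ⟨2 | 2⟩
  {4,6}:  v_{4} + v_{6} = 2·v_{2}  ⟹  sig = ⟨2 | 2⟩

Signatures (|P|; sorted positive RHS coefficients), sorted:
    ⟨2 | 0⟩
    ⟨2 | 0⟩
    ⟨2 | 1⟩
    ⟨2 | 1⟩
    ⟨2 | 1⟩
    ⟨2 | 1⟩
    ⟨2 | 1⟩
    ⟨2 | 1⟩
    ⟨2 | 1⟩
    ⟨2 | 1⟩
    ⟨2 | 1 1⟩
    ⟨2 | 2⟩
    ⟨2 | 2⟩
    ⟨2 | 2⟩
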